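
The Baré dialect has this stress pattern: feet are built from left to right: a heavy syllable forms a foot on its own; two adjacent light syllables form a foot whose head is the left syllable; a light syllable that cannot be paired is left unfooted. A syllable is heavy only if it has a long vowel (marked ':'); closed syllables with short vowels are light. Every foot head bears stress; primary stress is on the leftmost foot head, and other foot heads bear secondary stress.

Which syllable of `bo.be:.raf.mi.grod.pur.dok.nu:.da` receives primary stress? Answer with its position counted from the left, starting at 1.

Weights: 1 bo L, 2 be: H, 3 raf L, 4 mi L, 5 grod L, 6 pur L, 7 dok L, 8 nu: H, 9 da L.
Parse left to right (heavy = foot alone; LL = one foot; stranded L unfooted): bo (ˈbe:) (ˈraf.mi) (ˈgrod.pur) dok (ˈnu:) da.
Foot heads: 2, 3, 5, 8.
Primary stress on the leftmost head = syllable 2.
Primary stress: syllable 2 → bo.ˈbe:.raf.mi.grod.pur.dok.nu:.da.

2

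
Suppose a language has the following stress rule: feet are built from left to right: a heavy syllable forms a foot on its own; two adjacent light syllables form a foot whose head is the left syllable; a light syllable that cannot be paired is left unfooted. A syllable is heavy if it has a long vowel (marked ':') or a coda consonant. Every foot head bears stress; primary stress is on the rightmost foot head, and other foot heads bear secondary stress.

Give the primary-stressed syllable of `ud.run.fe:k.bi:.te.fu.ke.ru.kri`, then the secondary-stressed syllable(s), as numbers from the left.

primary 7, secondary 1, 2, 3, 4, 5

Weights: 1 ud H, 2 run H, 3 fe:k H, 4 bi: H, 5 te L, 6 fu L, 7 ke L, 8 ru L, 9 kri L.
Parse left to right (heavy = foot alone; LL = one foot; stranded L unfooted): (ˈud) (ˈrun) (ˈfe:k) (ˈbi:) (ˈte.fu) (ˈke.ru) kri.
Foot heads: 1, 2, 3, 4, 5, 7.
Primary stress on the rightmost head = syllable 7.
Secondary stress on 1, 2, 3, 4, 5: ˌud.ˌrun.ˌfe:k.ˌbi:.ˌte.fu.ˈke.ru.kri.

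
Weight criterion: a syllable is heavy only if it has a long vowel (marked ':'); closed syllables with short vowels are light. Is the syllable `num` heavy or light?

light

`num`: short vowel, closed (coda /m/). Short vowel → light.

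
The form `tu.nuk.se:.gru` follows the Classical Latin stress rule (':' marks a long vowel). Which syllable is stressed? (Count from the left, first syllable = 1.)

3

Classical Latin: stress the penult if heavy (long vowel or closed), else the antepenult.
Weights: 2 nuk H, 3 se: H, 4 gru L.
The penult (syllable 3, se:) is heavy, so it takes stress.
Stress on syllable 3: tu.nuk.ˈse:.gru.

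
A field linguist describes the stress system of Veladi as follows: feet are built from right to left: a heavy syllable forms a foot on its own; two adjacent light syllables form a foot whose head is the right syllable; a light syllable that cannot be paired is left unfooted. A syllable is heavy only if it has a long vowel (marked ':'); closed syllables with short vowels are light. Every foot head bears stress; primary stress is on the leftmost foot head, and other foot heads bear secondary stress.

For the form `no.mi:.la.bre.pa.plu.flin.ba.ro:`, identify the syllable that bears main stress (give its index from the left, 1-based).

Weights: 1 no L, 2 mi: H, 3 la L, 4 bre L, 5 pa L, 6 plu L, 7 flin L, 8 ba L, 9 ro: H.
Parse right to left (heavy = foot alone; LL = one foot; stranded L unfooted): no (ˈmi:) (la.ˈbre) (pa.ˈplu) (flin.ˈba) (ˈro:).
Foot heads: 2, 4, 6, 8, 9.
Primary stress on the leftmost head = syllable 2.
Primary stress: syllable 2 → no.ˈmi:.la.bre.pa.plu.flin.ba.ro:.

2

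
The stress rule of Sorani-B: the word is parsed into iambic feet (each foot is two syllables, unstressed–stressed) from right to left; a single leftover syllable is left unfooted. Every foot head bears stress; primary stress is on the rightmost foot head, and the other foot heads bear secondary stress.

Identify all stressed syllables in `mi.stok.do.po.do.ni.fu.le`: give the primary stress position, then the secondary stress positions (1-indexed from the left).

Parse right to left into iambic (σˈσ) feet: (mi.ˈstok) (do.ˈpo) (do.ˈni) (fu.ˈle).
Foot heads (stressed positions): 2, 4, 6, 8.
End Rule Rightmost: primary stress on the rightmost head = syllable 8.
Secondary stress on 2, 4, 6: mi.ˌstok.do.ˌpo.do.ˌni.fu.ˈle.

primary 8, secondary 2, 4, 6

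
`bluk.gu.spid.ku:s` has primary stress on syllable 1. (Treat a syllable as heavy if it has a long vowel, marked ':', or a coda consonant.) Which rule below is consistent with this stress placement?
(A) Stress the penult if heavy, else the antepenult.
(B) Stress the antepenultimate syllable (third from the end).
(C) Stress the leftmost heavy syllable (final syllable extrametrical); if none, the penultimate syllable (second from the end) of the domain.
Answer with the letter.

C

Rule A → syllable 3 (observed: 1).
Rule B → syllable 2 (observed: 1).
Rule C → syllable 1 ✓.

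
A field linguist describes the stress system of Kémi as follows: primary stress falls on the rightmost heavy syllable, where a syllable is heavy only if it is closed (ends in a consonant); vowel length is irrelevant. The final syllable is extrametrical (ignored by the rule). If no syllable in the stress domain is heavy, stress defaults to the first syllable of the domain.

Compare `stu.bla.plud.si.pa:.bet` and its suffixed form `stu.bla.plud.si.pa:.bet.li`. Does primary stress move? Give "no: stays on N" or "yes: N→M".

yes: 3→6

Base `stu.bla.plud.si.pa:.bet` (6 syllables):
  The final syllable (6, bet) is extrametrical; the stress domain is syllables 1–5.
  Weights: 1 stu L, 2 bla L, 3 plud H, 4 si L, 5 pa: L.
  Heavy syllables in the domain: 3. The rightmost is syllable 3 (plud).
  → primary stress on syllable 3.
Suffixed `stu.bla.plud.si.pa:.bet.li` (7 syllables):
  The final syllable (7, li) is extrametrical; the stress domain is syllables 1–6.
  Weights: 1 stu L, 2 bla L, 3 plud H, 4 si L, 5 pa: L, 6 bet H.
  Heavy syllables in the domain: 3, 6. The rightmost is syllable 6 (bet).
  → primary stress on syllable 6.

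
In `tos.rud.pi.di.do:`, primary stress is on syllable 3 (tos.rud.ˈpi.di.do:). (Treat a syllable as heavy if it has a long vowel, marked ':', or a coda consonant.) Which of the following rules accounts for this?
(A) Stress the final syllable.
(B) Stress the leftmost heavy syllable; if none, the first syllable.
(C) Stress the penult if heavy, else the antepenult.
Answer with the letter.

C

Rule A → syllable 5 (observed: 3).
Rule B → syllable 1 (observed: 3).
Rule C → syllable 3 ✓.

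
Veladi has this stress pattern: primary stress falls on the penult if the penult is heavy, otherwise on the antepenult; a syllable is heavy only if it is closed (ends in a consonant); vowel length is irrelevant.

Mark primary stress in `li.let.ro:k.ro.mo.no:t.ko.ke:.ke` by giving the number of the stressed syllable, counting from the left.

Weights: 7 ko L, 8 ke: L, 9 ke L.
The penult (syllable 8, ke:) is light, so stress falls on the antepenult (syllable 7, ko).
Primary stress: syllable 7 → li.let.ro:k.ro.mo.no:t.ˈko.ke:.ke.

7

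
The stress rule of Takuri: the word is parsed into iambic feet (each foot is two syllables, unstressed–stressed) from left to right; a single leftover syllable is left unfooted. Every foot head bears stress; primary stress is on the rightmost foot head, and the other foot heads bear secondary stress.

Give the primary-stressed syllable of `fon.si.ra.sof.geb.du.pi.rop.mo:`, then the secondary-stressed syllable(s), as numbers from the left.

primary 8, secondary 2, 4, 6

Parse left to right into iambic (σˈσ) feet: (fon.ˈsi) (ra.ˈsof) (geb.ˈdu) (pi.ˈrop) mo:. Syllable 9 is left unfooted.
Foot heads (stressed positions): 2, 4, 6, 8.
End Rule Rightmost: primary stress on the rightmost head = syllable 8.
Secondary stress on 2, 4, 6: fon.ˌsi.ra.ˌsof.geb.ˌdu.pi.ˈrop.mo:.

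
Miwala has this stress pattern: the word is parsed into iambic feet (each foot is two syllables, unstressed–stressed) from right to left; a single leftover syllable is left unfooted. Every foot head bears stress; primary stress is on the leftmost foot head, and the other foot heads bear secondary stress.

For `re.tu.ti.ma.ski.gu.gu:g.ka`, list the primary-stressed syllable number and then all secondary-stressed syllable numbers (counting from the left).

primary 2, secondary 4, 6, 8

Parse right to left into iambic (σˈσ) feet: (re.ˈtu) (ti.ˈma) (ski.ˈgu) (gu:g.ˈka).
Foot heads (stressed positions): 2, 4, 6, 8.
End Rule Leftmost: primary stress on the leftmost head = syllable 2.
Secondary stress on 4, 6, 8: re.ˈtu.ti.ˌma.ski.ˌgu.gu:g.ˌka.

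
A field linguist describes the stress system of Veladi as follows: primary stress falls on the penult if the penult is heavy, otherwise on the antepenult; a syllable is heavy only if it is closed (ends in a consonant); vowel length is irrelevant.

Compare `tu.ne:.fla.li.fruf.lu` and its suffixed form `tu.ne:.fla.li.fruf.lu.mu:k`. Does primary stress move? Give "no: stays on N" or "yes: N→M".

no: stays on 5

Base `tu.ne:.fla.li.fruf.lu` (6 syllables):
  Weights: 4 li L, 5 fruf H, 6 lu L.
  The penult (syllable 5, fruf) is heavy, so it takes stress.
  → primary stress on syllable 5.
Suffixed `tu.ne:.fla.li.fruf.lu.mu:k` (7 syllables):
  Weights: 5 fruf H, 6 lu L, 7 mu:k H.
  The penult (syllable 6, lu) is light, so stress falls on the antepenult (syllable 5, fruf).
  → primary stress on syllable 5.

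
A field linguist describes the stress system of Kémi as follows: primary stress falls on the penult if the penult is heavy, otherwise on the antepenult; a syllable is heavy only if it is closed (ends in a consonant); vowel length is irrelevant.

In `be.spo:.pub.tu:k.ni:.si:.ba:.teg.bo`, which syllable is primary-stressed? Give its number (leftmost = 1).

8

Weights: 7 ba: L, 8 teg H, 9 bo L.
The penult (syllable 8, teg) is heavy, so it takes stress.
Primary stress: syllable 8 → be.spo:.pub.tu:k.ni:.si:.ba:.ˈteg.bo.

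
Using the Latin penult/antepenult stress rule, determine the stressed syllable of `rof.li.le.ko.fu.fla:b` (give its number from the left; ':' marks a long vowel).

Classical Latin: stress the penult if heavy (long vowel or closed), else the antepenult.
Weights: 4 ko L, 5 fu L, 6 fla:b H.
The penult (syllable 5, fu) is light, so stress falls on the antepenult (syllable 4, ko).
Stress on syllable 4: rof.li.le.ˈko.fu.fla:b.

4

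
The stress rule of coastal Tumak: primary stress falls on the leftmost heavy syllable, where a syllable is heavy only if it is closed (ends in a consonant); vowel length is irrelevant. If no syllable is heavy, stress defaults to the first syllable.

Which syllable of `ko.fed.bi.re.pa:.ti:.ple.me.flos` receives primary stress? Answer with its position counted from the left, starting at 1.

Weights: 1 ko L, 2 fed H, 3 bi L, 4 re L, 5 pa: L, 6 ti: L, 7 ple L, 8 me L, 9 flos H.
Heavy syllables in the domain: 2, 9. The leftmost is syllable 2 (fed).
Primary stress: syllable 2 → ko.ˈfed.bi.re.pa:.ti:.ple.me.flos.

2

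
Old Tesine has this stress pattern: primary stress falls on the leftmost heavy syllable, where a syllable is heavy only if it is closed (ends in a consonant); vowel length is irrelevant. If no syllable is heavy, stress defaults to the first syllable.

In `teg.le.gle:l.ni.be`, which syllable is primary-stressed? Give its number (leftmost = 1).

1

Weights: 1 teg H, 2 le L, 3 gle:l H, 4 ni L, 5 be L.
Heavy syllables in the domain: 1, 3. The leftmost is syllable 1 (teg).
Primary stress: syllable 1 → ˈteg.le.gle:l.ni.be.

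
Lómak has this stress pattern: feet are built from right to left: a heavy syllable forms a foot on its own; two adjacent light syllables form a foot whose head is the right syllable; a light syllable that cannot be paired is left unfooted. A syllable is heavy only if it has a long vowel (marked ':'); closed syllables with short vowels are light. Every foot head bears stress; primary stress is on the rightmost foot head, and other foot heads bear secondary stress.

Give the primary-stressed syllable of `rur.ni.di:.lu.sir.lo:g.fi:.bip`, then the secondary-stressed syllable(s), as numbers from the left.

primary 7, secondary 2, 3, 5, 6

Weights: 1 rur L, 2 ni L, 3 di: H, 4 lu L, 5 sir L, 6 lo:g H, 7 fi: H, 8 bip L.
Parse right to left (heavy = foot alone; LL = one foot; stranded L unfooted): (rur.ˈni) (ˈdi:) (lu.ˈsir) (ˈlo:g) (ˈfi:) bip.
Foot heads: 2, 3, 5, 6, 7.
Primary stress on the rightmost head = syllable 7.
Secondary stress on 2, 3, 5, 6: rur.ˌni.ˌdi:.lu.ˌsir.ˌlo:g.ˈfi:.bip.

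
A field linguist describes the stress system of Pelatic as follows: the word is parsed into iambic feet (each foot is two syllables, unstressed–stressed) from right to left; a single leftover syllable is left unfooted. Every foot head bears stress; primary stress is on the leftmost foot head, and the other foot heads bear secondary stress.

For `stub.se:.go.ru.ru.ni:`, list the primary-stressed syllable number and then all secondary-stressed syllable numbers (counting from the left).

Parse right to left into iambic (σˈσ) feet: (stub.ˈse:) (go.ˈru) (ru.ˈni:).
Foot heads (stressed positions): 2, 4, 6.
End Rule Leftmost: primary stress on the leftmost head = syllable 2.
Secondary stress on 4, 6: stub.ˈse:.go.ˌru.ru.ˌni:.

primary 2, secondary 4, 6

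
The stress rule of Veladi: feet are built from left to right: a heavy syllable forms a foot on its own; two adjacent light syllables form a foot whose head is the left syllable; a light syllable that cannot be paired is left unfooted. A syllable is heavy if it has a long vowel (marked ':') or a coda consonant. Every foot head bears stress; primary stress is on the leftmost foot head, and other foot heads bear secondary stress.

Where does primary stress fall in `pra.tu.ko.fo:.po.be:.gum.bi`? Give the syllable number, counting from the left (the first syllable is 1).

1

Weights: 1 pra L, 2 tu L, 3 ko L, 4 fo: H, 5 po L, 6 be: H, 7 gum H, 8 bi L.
Parse left to right (heavy = foot alone; LL = one foot; stranded L unfooted): (ˈpra.tu) ko (ˈfo:) po (ˈbe:) (ˈgum) bi.
Foot heads: 1, 4, 6, 7.
Primary stress on the leftmost head = syllable 1.
Primary stress: syllable 1 → ˈpra.tu.ko.fo:.po.be:.gum.bi.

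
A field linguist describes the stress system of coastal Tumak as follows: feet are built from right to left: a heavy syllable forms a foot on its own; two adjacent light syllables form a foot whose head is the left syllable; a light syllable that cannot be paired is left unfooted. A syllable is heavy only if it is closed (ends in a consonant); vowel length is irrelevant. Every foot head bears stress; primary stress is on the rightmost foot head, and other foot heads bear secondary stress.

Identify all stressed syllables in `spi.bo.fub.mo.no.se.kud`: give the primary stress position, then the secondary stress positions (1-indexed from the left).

primary 7, secondary 1, 3, 5

Weights: 1 spi L, 2 bo L, 3 fub H, 4 mo L, 5 no L, 6 se L, 7 kud H.
Parse right to left (heavy = foot alone; LL = one foot; stranded L unfooted): (ˈspi.bo) (ˈfub) mo (ˈno.se) (ˈkud).
Foot heads: 1, 3, 5, 7.
Primary stress on the rightmost head = syllable 7.
Secondary stress on 1, 3, 5: ˌspi.bo.ˌfub.mo.ˌno.se.ˈkud.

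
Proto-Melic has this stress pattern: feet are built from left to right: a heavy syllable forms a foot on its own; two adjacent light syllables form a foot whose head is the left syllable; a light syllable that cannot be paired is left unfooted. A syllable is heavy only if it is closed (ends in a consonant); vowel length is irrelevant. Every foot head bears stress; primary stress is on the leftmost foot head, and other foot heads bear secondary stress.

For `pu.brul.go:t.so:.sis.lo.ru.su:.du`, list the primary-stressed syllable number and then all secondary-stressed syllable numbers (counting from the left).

Weights: 1 pu L, 2 brul H, 3 go:t H, 4 so: L, 5 sis H, 6 lo L, 7 ru L, 8 su: L, 9 du L.
Parse left to right (heavy = foot alone; LL = one foot; stranded L unfooted): pu (ˈbrul) (ˈgo:t) so: (ˈsis) (ˈlo.ru) (ˈsu:.du).
Foot heads: 2, 3, 5, 6, 8.
Primary stress on the leftmost head = syllable 2.
Secondary stress on 3, 5, 6, 8: pu.ˈbrul.ˌgo:t.so:.ˌsis.ˌlo.ru.ˌsu:.du.

primary 2, secondary 3, 5, 6, 8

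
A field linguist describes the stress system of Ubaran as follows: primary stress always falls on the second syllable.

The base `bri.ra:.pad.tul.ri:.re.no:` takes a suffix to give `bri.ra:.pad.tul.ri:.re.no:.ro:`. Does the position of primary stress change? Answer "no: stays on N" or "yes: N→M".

Base `bri.ra:.pad.tul.ri:.re.no:` (7 syllables):
  The word has 7 syllables; the second syllable is syllable 2 (ra:).
  → primary stress on syllable 2.
Suffixed `bri.ra:.pad.tul.ri:.re.no:.ro:` (8 syllables):
  The word has 8 syllables; the second syllable is syllable 2 (ra:).
  → primary stress on syllable 2.

no: stays on 2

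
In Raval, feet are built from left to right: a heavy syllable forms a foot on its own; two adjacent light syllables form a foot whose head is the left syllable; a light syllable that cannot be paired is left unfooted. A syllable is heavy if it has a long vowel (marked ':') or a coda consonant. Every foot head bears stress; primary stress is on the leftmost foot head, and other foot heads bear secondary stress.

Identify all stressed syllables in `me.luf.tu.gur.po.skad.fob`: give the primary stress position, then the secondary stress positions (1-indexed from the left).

primary 2, secondary 4, 6, 7

Weights: 1 me L, 2 luf H, 3 tu L, 4 gur H, 5 po L, 6 skad H, 7 fob H.
Parse left to right (heavy = foot alone; LL = one foot; stranded L unfooted): me (ˈluf) tu (ˈgur) po (ˈskad) (ˈfob).
Foot heads: 2, 4, 6, 7.
Primary stress on the leftmost head = syllable 2.
Secondary stress on 4, 6, 7: me.ˈluf.tu.ˌgur.po.ˌskad.ˌfob.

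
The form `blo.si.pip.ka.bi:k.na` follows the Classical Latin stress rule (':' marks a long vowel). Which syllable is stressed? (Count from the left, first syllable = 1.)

5

Classical Latin: stress the penult if heavy (long vowel or closed), else the antepenult.
Weights: 4 ka L, 5 bi:k H, 6 na L.
The penult (syllable 5, bi:k) is heavy, so it takes stress.
Stress on syllable 5: blo.si.pip.ka.ˈbi:k.na.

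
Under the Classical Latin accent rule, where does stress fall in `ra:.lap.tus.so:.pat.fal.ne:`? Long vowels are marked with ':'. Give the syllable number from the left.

Classical Latin: stress the penult if heavy (long vowel or closed), else the antepenult.
Weights: 5 pat H, 6 fal H, 7 ne: H.
The penult (syllable 6, fal) is heavy, so it takes stress.
Stress on syllable 6: ra:.lap.tus.so:.pat.ˈfal.ne:.

6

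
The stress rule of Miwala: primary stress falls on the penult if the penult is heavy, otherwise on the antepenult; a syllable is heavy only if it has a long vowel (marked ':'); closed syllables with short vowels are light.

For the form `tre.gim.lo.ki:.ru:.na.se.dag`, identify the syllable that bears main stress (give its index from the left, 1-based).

6

Weights: 6 na L, 7 se L, 8 dag L.
The penult (syllable 7, se) is light, so stress falls on the antepenult (syllable 6, na).
Primary stress: syllable 6 → tre.gim.lo.ki:.ru:.ˈna.se.dag.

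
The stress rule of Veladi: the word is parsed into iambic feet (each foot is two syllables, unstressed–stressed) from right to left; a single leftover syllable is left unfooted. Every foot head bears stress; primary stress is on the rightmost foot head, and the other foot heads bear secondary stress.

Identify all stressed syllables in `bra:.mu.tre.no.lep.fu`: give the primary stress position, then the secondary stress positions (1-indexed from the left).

Parse right to left into iambic (σˈσ) feet: (bra:.ˈmu) (tre.ˈno) (lep.ˈfu).
Foot heads (stressed positions): 2, 4, 6.
End Rule Rightmost: primary stress on the rightmost head = syllable 6.
Secondary stress on 2, 4: bra:.ˌmu.tre.ˌno.lep.ˈfu.

primary 6, secondary 2, 4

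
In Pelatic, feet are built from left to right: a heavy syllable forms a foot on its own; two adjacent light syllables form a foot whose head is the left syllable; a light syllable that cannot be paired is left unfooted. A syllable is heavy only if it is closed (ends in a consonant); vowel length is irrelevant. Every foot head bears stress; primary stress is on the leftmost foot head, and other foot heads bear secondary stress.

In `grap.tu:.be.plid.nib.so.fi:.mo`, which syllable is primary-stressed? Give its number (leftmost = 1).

Weights: 1 grap H, 2 tu: L, 3 be L, 4 plid H, 5 nib H, 6 so L, 7 fi: L, 8 mo L.
Parse left to right (heavy = foot alone; LL = one foot; stranded L unfooted): (ˈgrap) (ˈtu:.be) (ˈplid) (ˈnib) (ˈso.fi:) mo.
Foot heads: 1, 2, 4, 5, 6.
Primary stress on the leftmost head = syllable 1.
Primary stress: syllable 1 → ˈgrap.tu:.be.plid.nib.so.fi:.mo.

1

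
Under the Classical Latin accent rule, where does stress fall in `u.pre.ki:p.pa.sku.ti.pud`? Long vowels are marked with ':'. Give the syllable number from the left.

5

Classical Latin: stress the penult if heavy (long vowel or closed), else the antepenult.
Weights: 5 sku L, 6 ti L, 7 pud H.
The penult (syllable 6, ti) is light, so stress falls on the antepenult (syllable 5, sku).
Stress on syllable 5: u.pre.ki:p.pa.ˈsku.ti.pud.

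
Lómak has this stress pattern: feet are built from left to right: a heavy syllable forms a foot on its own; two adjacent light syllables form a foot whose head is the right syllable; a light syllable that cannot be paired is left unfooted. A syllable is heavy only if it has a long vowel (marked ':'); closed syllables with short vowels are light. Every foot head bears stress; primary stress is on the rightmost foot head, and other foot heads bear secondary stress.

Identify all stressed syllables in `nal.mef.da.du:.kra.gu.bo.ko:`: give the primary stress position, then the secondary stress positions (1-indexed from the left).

Weights: 1 nal L, 2 mef L, 3 da L, 4 du: H, 5 kra L, 6 gu L, 7 bo L, 8 ko: H.
Parse left to right (heavy = foot alone; LL = one foot; stranded L unfooted): (nal.ˈmef) da (ˈdu:) (kra.ˈgu) bo (ˈko:).
Foot heads: 2, 4, 6, 8.
Primary stress on the rightmost head = syllable 8.
Secondary stress on 2, 4, 6: nal.ˌmef.da.ˌdu:.kra.ˌgu.bo.ˈko:.

primary 8, secondary 2, 4, 6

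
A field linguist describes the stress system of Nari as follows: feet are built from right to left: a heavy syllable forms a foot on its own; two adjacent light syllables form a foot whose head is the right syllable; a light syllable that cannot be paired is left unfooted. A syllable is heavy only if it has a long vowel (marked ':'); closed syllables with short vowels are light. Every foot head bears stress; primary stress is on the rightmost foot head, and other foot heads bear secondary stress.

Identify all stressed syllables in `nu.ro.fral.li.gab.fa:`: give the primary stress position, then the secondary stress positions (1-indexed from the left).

Weights: 1 nu L, 2 ro L, 3 fral L, 4 li L, 5 gab L, 6 fa: H.
Parse right to left (heavy = foot alone; LL = one foot; stranded L unfooted): nu (ro.ˈfral) (li.ˈgab) (ˈfa:).
Foot heads: 3, 5, 6.
Primary stress on the rightmost head = syllable 6.
Secondary stress on 3, 5: nu.ro.ˌfral.li.ˌgab.ˈfa:.

primary 6, secondary 3, 5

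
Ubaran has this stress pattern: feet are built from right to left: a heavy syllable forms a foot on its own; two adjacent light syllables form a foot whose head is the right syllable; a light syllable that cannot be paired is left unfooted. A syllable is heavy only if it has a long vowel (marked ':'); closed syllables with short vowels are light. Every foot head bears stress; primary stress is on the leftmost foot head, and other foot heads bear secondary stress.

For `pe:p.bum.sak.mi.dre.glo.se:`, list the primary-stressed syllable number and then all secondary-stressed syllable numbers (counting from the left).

primary 1, secondary 4, 6, 7

Weights: 1 pe:p H, 2 bum L, 3 sak L, 4 mi L, 5 dre L, 6 glo L, 7 se: H.
Parse right to left (heavy = foot alone; LL = one foot; stranded L unfooted): (ˈpe:p) bum (sak.ˈmi) (dre.ˈglo) (ˈse:).
Foot heads: 1, 4, 6, 7.
Primary stress on the leftmost head = syllable 1.
Secondary stress on 4, 6, 7: ˈpe:p.bum.sak.ˌmi.dre.ˌglo.ˌse:.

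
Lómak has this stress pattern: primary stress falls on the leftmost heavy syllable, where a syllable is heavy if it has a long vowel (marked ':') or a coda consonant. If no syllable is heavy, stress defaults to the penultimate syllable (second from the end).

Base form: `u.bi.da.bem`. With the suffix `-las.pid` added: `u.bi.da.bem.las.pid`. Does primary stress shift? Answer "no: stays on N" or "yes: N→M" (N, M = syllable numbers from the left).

no: stays on 4

Base `u.bi.da.bem` (4 syllables):
  Weights: 1 u L, 2 bi L, 3 da L, 4 bem H.
  Heavy syllables in the domain: 4. The leftmost is syllable 4 (bem).
  → primary stress on syllable 4.
Suffixed `u.bi.da.bem.las.pid` (6 syllables):
  Weights: 1 u L, 2 bi L, 3 da L, 4 bem H, 5 las H, 6 pid H.
  Heavy syllables in the domain: 4, 5, 6. The leftmost is syllable 4 (bem).
  → primary stress on syllable 4.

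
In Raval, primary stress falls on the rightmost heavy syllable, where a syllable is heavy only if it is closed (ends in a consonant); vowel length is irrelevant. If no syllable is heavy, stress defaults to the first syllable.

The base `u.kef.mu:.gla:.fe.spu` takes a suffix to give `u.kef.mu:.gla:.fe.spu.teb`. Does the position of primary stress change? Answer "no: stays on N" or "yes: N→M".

Base `u.kef.mu:.gla:.fe.spu` (6 syllables):
  Weights: 1 u L, 2 kef H, 3 mu: L, 4 gla: L, 5 fe L, 6 spu L.
  Heavy syllables in the domain: 2. The rightmost is syllable 2 (kef).
  → primary stress on syllable 2.
Suffixed `u.kef.mu:.gla:.fe.spu.teb` (7 syllables):
  Weights: 1 u L, 2 kef H, 3 mu: L, 4 gla: L, 5 fe L, 6 spu L, 7 teb H.
  Heavy syllables in the domain: 2, 7. The rightmost is syllable 7 (teb).
  → primary stress on syllable 7.

yes: 2→7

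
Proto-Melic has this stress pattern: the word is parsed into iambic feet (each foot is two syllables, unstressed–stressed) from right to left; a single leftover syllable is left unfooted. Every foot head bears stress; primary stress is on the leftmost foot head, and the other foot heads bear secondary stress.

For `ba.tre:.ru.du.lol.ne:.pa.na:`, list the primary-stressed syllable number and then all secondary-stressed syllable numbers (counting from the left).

Parse right to left into iambic (σˈσ) feet: (ba.ˈtre:) (ru.ˈdu) (lol.ˈne:) (pa.ˈna:).
Foot heads (stressed positions): 2, 4, 6, 8.
End Rule Leftmost: primary stress on the leftmost head = syllable 2.
Secondary stress on 4, 6, 8: ba.ˈtre:.ru.ˌdu.lol.ˌne:.pa.ˌna:.

primary 2, secondary 4, 6, 8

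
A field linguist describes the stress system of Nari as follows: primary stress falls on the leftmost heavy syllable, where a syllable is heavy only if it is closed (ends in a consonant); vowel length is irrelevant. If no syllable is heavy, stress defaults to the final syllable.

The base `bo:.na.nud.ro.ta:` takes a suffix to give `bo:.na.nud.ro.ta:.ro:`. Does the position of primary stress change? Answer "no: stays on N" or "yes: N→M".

no: stays on 3

Base `bo:.na.nud.ro.ta:` (5 syllables):
  Weights: 1 bo: L, 2 na L, 3 nud H, 4 ro L, 5 ta: L.
  Heavy syllables in the domain: 3. The leftmost is syllable 3 (nud).
  → primary stress on syllable 3.
Suffixed `bo:.na.nud.ro.ta:.ro:` (6 syllables):
  Weights: 1 bo: L, 2 na L, 3 nud H, 4 ro L, 5 ta: L, 6 ro: L.
  Heavy syllables in the domain: 3. The leftmost is syllable 3 (nud).
  → primary stress on syllable 3.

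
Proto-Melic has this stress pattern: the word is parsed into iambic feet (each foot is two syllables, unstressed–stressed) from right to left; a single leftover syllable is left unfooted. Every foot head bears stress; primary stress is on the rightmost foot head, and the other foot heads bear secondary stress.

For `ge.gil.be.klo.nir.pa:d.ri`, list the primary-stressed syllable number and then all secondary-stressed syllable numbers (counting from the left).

Parse right to left into iambic (σˈσ) feet: ge (gil.ˈbe) (klo.ˈnir) (pa:d.ˈri). Syllable 1 is left unfooted.
Foot heads (stressed positions): 3, 5, 7.
End Rule Rightmost: primary stress on the rightmost head = syllable 7.
Secondary stress on 3, 5: ge.gil.ˌbe.klo.ˌnir.pa:d.ˈri.

primary 7, secondary 3, 5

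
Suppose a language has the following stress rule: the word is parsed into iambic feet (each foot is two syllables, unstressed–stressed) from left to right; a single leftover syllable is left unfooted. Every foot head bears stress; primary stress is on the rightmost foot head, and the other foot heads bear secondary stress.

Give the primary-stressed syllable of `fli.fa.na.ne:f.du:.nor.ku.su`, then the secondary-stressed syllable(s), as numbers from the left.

Parse left to right into iambic (σˈσ) feet: (fli.ˈfa) (na.ˈne:f) (du:.ˈnor) (ku.ˈsu).
Foot heads (stressed positions): 2, 4, 6, 8.
End Rule Rightmost: primary stress on the rightmost head = syllable 8.
Secondary stress on 2, 4, 6: fli.ˌfa.na.ˌne:f.du:.ˌnor.ku.ˈsu.

primary 8, secondary 2, 4, 6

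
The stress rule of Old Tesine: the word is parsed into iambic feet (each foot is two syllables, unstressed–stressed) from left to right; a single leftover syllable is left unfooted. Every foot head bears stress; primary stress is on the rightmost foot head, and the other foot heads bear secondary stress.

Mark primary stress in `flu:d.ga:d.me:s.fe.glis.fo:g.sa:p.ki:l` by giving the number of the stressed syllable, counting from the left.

8

Parse left to right into iambic (σˈσ) feet: (flu:d.ˈga:d) (me:s.ˈfe) (glis.ˈfo:g) (sa:p.ˈki:l).
Foot heads (stressed positions): 2, 4, 6, 8.
End Rule Rightmost: primary stress on the rightmost head = syllable 8.
Primary stress: syllable 8 → flu:d.ga:d.me:s.fe.glis.fo:g.sa:p.ˈki:l.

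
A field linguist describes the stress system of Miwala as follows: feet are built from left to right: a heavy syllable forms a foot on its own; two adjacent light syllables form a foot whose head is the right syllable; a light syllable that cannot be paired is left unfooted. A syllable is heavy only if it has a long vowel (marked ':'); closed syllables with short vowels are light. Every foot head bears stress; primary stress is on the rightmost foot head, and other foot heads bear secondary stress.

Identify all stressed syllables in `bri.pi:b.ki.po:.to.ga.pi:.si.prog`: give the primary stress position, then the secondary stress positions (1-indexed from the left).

primary 9, secondary 2, 4, 6, 7

Weights: 1 bri L, 2 pi:b H, 3 ki L, 4 po: H, 5 to L, 6 ga L, 7 pi: H, 8 si L, 9 prog L.
Parse left to right (heavy = foot alone; LL = one foot; stranded L unfooted): bri (ˈpi:b) ki (ˈpo:) (to.ˈga) (ˈpi:) (si.ˈprog).
Foot heads: 2, 4, 6, 7, 9.
Primary stress on the rightmost head = syllable 9.
Secondary stress on 2, 4, 6, 7: bri.ˌpi:b.ki.ˌpo:.to.ˌga.ˌpi:.si.ˈprog.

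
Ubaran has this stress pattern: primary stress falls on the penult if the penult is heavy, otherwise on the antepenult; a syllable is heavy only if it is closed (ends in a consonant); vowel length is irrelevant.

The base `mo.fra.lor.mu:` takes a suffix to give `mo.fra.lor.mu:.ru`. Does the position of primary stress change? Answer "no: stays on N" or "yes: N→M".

no: stays on 3

Base `mo.fra.lor.mu:` (4 syllables):
  Weights: 2 fra L, 3 lor H, 4 mu: L.
  The penult (syllable 3, lor) is heavy, so it takes stress.
  → primary stress on syllable 3.
Suffixed `mo.fra.lor.mu:.ru` (5 syllables):
  Weights: 3 lor H, 4 mu: L, 5 ru L.
  The penult (syllable 4, mu:) is light, so stress falls on the antepenult (syllable 3, lor).
  → primary stress on syllable 3.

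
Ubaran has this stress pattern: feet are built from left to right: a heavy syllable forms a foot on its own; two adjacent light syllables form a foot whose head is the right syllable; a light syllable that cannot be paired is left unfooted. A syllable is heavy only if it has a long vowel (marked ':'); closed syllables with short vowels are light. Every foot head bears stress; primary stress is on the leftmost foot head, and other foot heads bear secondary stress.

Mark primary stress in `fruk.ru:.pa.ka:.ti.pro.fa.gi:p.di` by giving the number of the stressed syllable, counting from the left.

2

Weights: 1 fruk L, 2 ru: H, 3 pa L, 4 ka: H, 5 ti L, 6 pro L, 7 fa L, 8 gi:p H, 9 di L.
Parse left to right (heavy = foot alone; LL = one foot; stranded L unfooted): fruk (ˈru:) pa (ˈka:) (ti.ˈpro) fa (ˈgi:p) di.
Foot heads: 2, 4, 6, 8.
Primary stress on the leftmost head = syllable 2.
Primary stress: syllable 2 → fruk.ˈru:.pa.ka:.ti.pro.fa.gi:p.di.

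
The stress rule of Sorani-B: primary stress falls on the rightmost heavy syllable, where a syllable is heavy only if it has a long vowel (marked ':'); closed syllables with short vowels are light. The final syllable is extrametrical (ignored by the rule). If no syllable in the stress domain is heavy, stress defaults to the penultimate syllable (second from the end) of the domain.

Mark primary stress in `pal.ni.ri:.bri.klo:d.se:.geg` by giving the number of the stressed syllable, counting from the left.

6

The final syllable (7, geg) is extrametrical; the stress domain is syllables 1–6.
Weights: 1 pal L, 2 ni L, 3 ri: H, 4 bri L, 5 klo:d H, 6 se: H.
Heavy syllables in the domain: 3, 5, 6. The rightmost is syllable 6 (se:).
Primary stress: syllable 6 → pal.ni.ri:.bri.klo:d.ˈse:.geg.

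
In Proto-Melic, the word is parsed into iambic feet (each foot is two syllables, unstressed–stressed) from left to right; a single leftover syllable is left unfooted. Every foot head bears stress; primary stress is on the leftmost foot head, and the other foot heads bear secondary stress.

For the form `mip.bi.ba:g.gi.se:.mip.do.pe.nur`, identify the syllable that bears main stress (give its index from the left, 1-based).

2

Parse left to right into iambic (σˈσ) feet: (mip.ˈbi) (ba:g.ˈgi) (se:.ˈmip) (do.ˈpe) nur. Syllable 9 is left unfooted.
Foot heads (stressed positions): 2, 4, 6, 8.
End Rule Leftmost: primary stress on the leftmost head = syllable 2.
Primary stress: syllable 2 → mip.ˈbi.ba:g.gi.se:.mip.do.pe.nur.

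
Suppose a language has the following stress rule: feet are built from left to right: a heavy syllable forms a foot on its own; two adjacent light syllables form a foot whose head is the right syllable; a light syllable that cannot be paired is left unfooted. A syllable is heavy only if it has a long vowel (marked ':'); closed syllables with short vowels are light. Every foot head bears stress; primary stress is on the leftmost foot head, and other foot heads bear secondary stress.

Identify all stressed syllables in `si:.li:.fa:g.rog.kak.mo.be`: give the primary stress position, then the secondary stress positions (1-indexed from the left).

primary 1, secondary 2, 3, 5, 7

Weights: 1 si: H, 2 li: H, 3 fa:g H, 4 rog L, 5 kak L, 6 mo L, 7 be L.
Parse left to right (heavy = foot alone; LL = one foot; stranded L unfooted): (ˈsi:) (ˈli:) (ˈfa:g) (rog.ˈkak) (mo.ˈbe).
Foot heads: 1, 2, 3, 5, 7.
Primary stress on the leftmost head = syllable 1.
Secondary stress on 2, 3, 5, 7: ˈsi:.ˌli:.ˌfa:g.rog.ˌkak.mo.ˌbe.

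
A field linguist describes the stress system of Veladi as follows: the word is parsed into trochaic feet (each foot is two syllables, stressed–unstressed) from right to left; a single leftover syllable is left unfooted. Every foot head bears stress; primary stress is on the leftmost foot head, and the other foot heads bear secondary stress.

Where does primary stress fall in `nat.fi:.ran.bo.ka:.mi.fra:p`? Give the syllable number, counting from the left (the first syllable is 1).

2

Parse right to left into trochaic (ˈσσ) feet: nat (ˈfi:.ran) (ˈbo.ka:) (ˈmi.fra:p). Syllable 1 is left unfooted.
Foot heads (stressed positions): 2, 4, 6.
End Rule Leftmost: primary stress on the leftmost head = syllable 2.
Primary stress: syllable 2 → nat.ˈfi:.ran.bo.ka:.mi.fra:p.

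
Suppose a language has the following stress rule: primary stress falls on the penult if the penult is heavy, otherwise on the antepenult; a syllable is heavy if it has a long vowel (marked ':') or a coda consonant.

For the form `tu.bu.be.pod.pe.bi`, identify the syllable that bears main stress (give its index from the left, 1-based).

4

Weights: 4 pod H, 5 pe L, 6 bi L.
The penult (syllable 5, pe) is light, so stress falls on the antepenult (syllable 4, pod).
Primary stress: syllable 4 → tu.bu.be.ˈpod.pe.bi.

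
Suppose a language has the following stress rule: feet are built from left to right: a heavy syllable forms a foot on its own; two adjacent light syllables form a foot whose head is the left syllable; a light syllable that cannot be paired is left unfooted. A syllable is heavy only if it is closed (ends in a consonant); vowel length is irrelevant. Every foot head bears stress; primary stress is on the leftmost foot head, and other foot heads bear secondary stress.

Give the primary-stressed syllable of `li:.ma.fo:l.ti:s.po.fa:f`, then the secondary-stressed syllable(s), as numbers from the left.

Weights: 1 li: L, 2 ma L, 3 fo:l H, 4 ti:s H, 5 po L, 6 fa:f H.
Parse left to right (heavy = foot alone; LL = one foot; stranded L unfooted): (ˈli:.ma) (ˈfo:l) (ˈti:s) po (ˈfa:f).
Foot heads: 1, 3, 4, 6.
Primary stress on the leftmost head = syllable 1.
Secondary stress on 3, 4, 6: ˈli:.ma.ˌfo:l.ˌti:s.po.ˌfa:f.

primary 1, secondary 3, 4, 6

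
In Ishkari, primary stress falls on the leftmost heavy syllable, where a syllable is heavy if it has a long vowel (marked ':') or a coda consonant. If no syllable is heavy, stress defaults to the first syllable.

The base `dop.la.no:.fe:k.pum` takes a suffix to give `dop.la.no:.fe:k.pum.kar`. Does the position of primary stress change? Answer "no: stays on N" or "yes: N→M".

Base `dop.la.no:.fe:k.pum` (5 syllables):
  Weights: 1 dop H, 2 la L, 3 no: H, 4 fe:k H, 5 pum H.
  Heavy syllables in the domain: 1, 3, 4, 5. The leftmost is syllable 1 (dop).
  → primary stress on syllable 1.
Suffixed `dop.la.no:.fe:k.pum.kar` (6 syllables):
  Weights: 1 dop H, 2 la L, 3 no: H, 4 fe:k H, 5 pum H, 6 kar H.
  Heavy syllables in the domain: 1, 3, 4, 5, 6. The leftmost is syllable 1 (dop).
  → primary stress on syllable 1.

no: stays on 1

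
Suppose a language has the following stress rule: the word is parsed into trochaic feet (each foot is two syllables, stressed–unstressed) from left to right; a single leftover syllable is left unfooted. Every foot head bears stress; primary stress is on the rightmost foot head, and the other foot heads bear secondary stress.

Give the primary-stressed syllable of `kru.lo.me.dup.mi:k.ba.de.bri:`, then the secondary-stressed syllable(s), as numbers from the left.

primary 7, secondary 1, 3, 5

Parse left to right into trochaic (ˈσσ) feet: (ˈkru.lo) (ˈme.dup) (ˈmi:k.ba) (ˈde.bri:).
Foot heads (stressed positions): 1, 3, 5, 7.
End Rule Rightmost: primary stress on the rightmost head = syllable 7.
Secondary stress on 1, 3, 5: ˌkru.lo.ˌme.dup.ˌmi:k.ba.ˈde.bri:.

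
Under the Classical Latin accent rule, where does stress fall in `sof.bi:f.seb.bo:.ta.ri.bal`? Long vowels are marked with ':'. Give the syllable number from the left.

Classical Latin: stress the penult if heavy (long vowel or closed), else the antepenult.
Weights: 5 ta L, 6 ri L, 7 bal H.
The penult (syllable 6, ri) is light, so stress falls on the antepenult (syllable 5, ta).
Stress on syllable 5: sof.bi:f.seb.bo:.ˈta.ri.bal.

5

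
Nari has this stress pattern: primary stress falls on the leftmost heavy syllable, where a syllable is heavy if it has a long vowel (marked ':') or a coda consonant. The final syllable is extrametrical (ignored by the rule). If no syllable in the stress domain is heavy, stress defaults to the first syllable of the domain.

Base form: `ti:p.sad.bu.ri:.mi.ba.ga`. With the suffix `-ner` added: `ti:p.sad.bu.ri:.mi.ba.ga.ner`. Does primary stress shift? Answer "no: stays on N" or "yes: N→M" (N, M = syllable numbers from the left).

Base `ti:p.sad.bu.ri:.mi.ba.ga` (7 syllables):
  The final syllable (7, ga) is extrametrical; the stress domain is syllables 1–6.
  Weights: 1 ti:p H, 2 sad H, 3 bu L, 4 ri: H, 5 mi L, 6 ba L.
  Heavy syllables in the domain: 1, 2, 4. The leftmost is syllable 1 (ti:p).
  → primary stress on syllable 1.
Suffixed `ti:p.sad.bu.ri:.mi.ba.ga.ner` (8 syllables):
  The final syllable (8, ner) is extrametrical; the stress domain is syllables 1–7.
  Weights: 1 ti:p H, 2 sad H, 3 bu L, 4 ri: H, 5 mi L, 6 ba L, 7 ga L.
  Heavy syllables in the domain: 1, 2, 4. The leftmost is syllable 1 (ti:p).
  → primary stress on syllable 1.

no: stays on 1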